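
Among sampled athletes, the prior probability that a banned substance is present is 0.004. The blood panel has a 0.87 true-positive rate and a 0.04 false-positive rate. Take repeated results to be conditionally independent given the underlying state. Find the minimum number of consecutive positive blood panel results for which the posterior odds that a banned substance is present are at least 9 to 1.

Prior odds = 0.004/0.996 = 1/249.
Likelihood ratio of a positive result = 0.87/0.04 = 21.75.
Target odds = 9.
Need (1/249) × 21.75ⁿ ≥ 9, i.e. 21.75ⁿ ≥ 2241.
21.75² = 473.0625 falls short of 2241 but 21.75³ = 658503/64 reaches it, so n = 3.

3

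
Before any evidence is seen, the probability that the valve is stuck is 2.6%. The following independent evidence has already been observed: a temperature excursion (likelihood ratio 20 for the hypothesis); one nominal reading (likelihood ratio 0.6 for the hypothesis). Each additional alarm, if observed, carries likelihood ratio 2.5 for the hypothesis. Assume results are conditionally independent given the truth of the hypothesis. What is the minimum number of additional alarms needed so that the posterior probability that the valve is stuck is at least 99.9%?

9

Prior odds = 0.026/0.974 = 13/487.
Combined Bayes factor of the evidence already in hand = 20 × 0.6 = 12.
Odds after that evidence = (13/487) × 12 = 156/487.
Target odds = 0.999/0.001 = 999.
Need 2.5ⁿ ≥ 999 ÷ (156/487) = 162171/52.
2.5⁸ = 390625/256 falls short of 162171/52 but 2.5⁹ = 1953125/512 reaches it, so n = 9.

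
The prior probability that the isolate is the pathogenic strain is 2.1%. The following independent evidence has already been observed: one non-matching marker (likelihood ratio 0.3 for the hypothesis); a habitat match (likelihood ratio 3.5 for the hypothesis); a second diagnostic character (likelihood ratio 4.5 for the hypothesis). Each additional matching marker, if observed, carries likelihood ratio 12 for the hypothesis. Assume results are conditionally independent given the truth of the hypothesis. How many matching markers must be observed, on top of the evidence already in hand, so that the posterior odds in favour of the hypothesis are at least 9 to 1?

2

Prior odds = 0.021/0.979 = 21/979.
Combined Bayes factor of the evidence already in hand = 0.3 × 3.5 × 4.5 = 4.725.
Odds after that evidence = (21/979) × 4.725 = 3969/39160.
Target odds = 9.
Need 12ⁿ ≥ 9 ÷ (3969/39160) = 39160/441.
12¹ = 12 falls short of 39160/441 but 12² = 144 reaches it, so n = 2.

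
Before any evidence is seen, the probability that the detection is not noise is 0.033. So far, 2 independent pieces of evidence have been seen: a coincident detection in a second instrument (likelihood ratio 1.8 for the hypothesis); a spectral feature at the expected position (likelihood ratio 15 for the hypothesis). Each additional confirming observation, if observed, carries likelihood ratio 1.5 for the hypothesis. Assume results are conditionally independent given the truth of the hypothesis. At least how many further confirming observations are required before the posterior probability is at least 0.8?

4

Prior odds = 0.033/0.967 = 33/967.
Combined Bayes factor of the evidence already in hand = 1.8 × 15 = 27.
Odds after that evidence = (33/967) × 27 = 891/967.
Target odds = 0.8/0.2 = 4.
Need 1.5ⁿ ≥ 4 ÷ (891/967) = 3868/891.
1.5³ = 3.375 falls short of 3868/891 but 1.5⁴ = 5.0625 reaches it, so n = 4.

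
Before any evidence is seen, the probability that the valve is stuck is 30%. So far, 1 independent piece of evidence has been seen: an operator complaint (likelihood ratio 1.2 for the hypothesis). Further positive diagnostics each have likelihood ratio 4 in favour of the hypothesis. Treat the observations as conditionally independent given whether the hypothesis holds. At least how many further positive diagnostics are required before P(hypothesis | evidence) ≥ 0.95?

3

Prior odds = 0.3/0.7 = 3/7.
Bayes factor of the evidence already in hand = 1.2.
Odds after that evidence = (3/7) × 1.2 = 18/35.
Target odds = 0.95/0.05 = 19.
Need 4ⁿ ≥ 19 ÷ (18/35) = 665/18.
4² = 16 falls short of 665/18 but 4³ = 64 reaches it, so n = 3.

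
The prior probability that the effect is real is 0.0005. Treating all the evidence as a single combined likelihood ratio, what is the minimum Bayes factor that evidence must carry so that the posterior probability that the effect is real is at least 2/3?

Prior odds = 0.0005/0.9995 = 1/1999.
Target odds = (2/3)/(1/3) = 2.
Required Bayes factor = 2 ÷ (1/1999) = 3998.

3998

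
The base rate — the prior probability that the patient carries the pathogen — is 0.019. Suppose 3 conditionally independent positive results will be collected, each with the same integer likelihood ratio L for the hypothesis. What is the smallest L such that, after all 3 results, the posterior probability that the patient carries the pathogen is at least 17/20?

Prior odds = 0.019/0.981 = 19/981.
Target odds = 0.85/0.15 = 17/3.
Need L³ ≥ 17/3 ÷ (19/981) = 5559/19.
6³ = 216 < 5559/19 ≤ 343 = 7³, so L = 7.

7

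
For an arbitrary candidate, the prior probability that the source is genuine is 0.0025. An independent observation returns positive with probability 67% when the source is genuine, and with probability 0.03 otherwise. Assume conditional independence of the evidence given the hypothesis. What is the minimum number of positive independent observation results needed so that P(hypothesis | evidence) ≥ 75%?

Prior odds = 0.0025/0.9975 = 1/399.
Likelihood ratio of a positive result = 0.67/0.03 = 67/3.
Target posterior odds = 0.75/0.25 = 3.
Require (67/3)ⁿ ≥ 3 ÷ (1/399) = 1197.
(67/3)² = 4489/9 falls short of 1197 but (67/3)³ = 300763/27 reaches it, so n = 3.

3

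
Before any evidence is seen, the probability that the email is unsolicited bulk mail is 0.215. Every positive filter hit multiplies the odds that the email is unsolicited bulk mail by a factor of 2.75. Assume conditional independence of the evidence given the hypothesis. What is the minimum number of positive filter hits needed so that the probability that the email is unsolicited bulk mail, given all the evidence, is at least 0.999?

Prior odds: 0.215 ÷ 0.785 = 43/157.
Likelihood ratio per positive filter hit = 2.75.
Target posterior odds = 0.999/0.001 = 999.
Need (43/157) × 2.75ⁿ ≥ 999, i.e. 2.75ⁿ ≥ 156843/43.
2.75⁸ = 214358881/65536 falls short of 156843/43 but 2.75⁹ ≈8994.86 reaches it, so n = 9.

9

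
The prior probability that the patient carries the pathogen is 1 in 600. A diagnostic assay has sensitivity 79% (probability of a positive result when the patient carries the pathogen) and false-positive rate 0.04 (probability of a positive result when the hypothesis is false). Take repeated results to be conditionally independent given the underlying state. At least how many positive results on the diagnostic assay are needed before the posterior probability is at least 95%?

Prior odds = (1/600)/(599/600) = 1/599.
Likelihood ratio of a positive result = 0.79/0.04 = 19.75.
Target odds: 0.95 ÷ 0.05 = 19.
Require 19.75ⁿ ≥ 19 ÷ (1/599) = 11381.
19.75³ = 7703.734375 falls short of 11381 but 19.75⁴ = 38950081/256 reaches it, so n = 4.

4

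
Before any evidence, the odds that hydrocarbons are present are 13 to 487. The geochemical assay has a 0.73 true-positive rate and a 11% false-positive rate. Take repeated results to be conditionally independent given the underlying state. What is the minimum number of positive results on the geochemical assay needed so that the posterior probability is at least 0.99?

Prior odds = 13/487.
Likelihood ratio of a positive result = 0.73/0.11 = 73/11.
Target odds: 0.99 ÷ 0.01 = 99.
Require (73/11)ⁿ ≥ 99 ÷ (13/487) = 48213/13.
(73/11)⁴ = 28398241/14641 falls short of 48213/13 but (73/11)⁵ ≈12872.1 reaches it, so n = 5.

5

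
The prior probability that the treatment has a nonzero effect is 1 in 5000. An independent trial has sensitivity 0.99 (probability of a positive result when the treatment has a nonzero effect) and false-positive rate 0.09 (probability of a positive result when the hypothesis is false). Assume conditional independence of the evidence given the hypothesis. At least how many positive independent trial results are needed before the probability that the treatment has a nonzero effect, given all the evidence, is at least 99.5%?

Prior odds = 0.0002/0.9998 = 1/4999.
Likelihood ratio of a positive result = 0.99/0.09 = 11.
Target posterior odds = 0.995/0.005 = 199.
Need (1/4999) × 11ⁿ ≥ 199, i.e. 11ⁿ ≥ 994801.
11⁵ = 161051 falls short of 994801 but 11⁶ = 1771561 reaches it, so n = 6.

6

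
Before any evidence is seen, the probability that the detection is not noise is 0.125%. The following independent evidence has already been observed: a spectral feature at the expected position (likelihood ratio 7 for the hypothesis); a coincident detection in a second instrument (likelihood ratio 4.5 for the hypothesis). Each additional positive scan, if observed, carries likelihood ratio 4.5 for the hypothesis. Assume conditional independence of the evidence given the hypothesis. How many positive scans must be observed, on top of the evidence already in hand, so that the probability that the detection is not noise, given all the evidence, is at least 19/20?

5

Prior odds = 0.00125/0.99875 = 1/799.
Combined Bayes factor of the evidence already in hand = 7 × 4.5 = 31.5.
Odds after that evidence = (1/799) × 31.5 = 63/1598.
Target odds = 0.95/0.05 = 19.
Need 4.5ⁿ ≥ 19 ÷ (63/1598) = 30362/63.
4.5⁴ = 410.0625 falls short of 30362/63 but 4.5⁵ = 1845.28125 reaches it, so n = 5.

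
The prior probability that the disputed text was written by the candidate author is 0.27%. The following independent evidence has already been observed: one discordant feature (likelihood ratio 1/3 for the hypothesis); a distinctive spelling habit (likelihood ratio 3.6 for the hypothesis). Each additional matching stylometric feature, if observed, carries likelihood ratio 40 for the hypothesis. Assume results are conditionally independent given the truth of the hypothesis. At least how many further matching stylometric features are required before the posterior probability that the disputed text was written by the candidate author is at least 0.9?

Prior odds = 0.0027/0.9973 = 27/9973.
Combined Bayes factor of the evidence already in hand = (1/3) × 3.6 = 1.2.
Odds after that evidence = (27/9973) × 1.2 = 162/49865.
Target odds = 0.9/0.1 = 9.
Need 40ⁿ ≥ 9 ÷ (162/49865) = 49865/18.
40² = 1600 falls short of 49865/18 but 40³ = 64000 reaches it, so n = 3.

3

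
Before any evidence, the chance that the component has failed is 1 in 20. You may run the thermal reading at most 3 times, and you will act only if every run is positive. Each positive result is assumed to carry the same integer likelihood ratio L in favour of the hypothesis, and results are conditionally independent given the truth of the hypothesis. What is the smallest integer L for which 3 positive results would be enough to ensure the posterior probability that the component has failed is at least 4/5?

5

Prior odds = 0.05/0.95 = 1/19.
Target odds = 0.8/0.2 = 4.
Need L³ ≥ 4 ÷ (1/19) = 76.
4³ = 64 < 76 ≤ 125 = 5³, so L = 5.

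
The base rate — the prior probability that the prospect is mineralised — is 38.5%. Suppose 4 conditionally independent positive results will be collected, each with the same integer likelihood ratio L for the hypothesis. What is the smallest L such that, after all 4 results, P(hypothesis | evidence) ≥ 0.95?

3

Prior odds = 0.385/0.615 = 77/123.
Target odds = 0.95/0.05 = 19.
Need L⁴ ≥ 19 ÷ (77/123) = 2337/77.
2⁴ = 16 < 2337/77 ≤ 81 = 3⁴, so L = 3.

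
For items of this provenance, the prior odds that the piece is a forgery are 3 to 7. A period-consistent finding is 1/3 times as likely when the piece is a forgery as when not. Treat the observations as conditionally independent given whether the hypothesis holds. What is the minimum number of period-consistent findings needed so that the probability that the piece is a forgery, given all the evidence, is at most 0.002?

Prior odds = 3/7.
Likelihood ratio per period-consistent finding = 1/3.
Target odds: 0.002 ÷ 0.998 = 1/499.
Need (3/7) × (1/3)ⁿ ≤ 1/499, i.e. (1/3)ⁿ ≤ 7/1497.
(1/3)⁴ = 1/81 is still above 7/1497 but (1/3)⁵ = 1/243 is at or below it, so n = 5.

5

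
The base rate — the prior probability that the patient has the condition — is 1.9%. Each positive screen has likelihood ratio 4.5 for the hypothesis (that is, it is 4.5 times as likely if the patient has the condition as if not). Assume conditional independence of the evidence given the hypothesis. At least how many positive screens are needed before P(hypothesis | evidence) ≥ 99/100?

Prior odds: 0.019 ÷ 0.981 = 19/981.
Likelihood ratio per positive screen = 4.5.
Target odds: 0.99 ÷ 0.01 = 99.
Need (19/981) × 4.5ⁿ ≥ 99, i.e. 4.5ⁿ ≥ 97119/19.
4.5⁵ = 1845.28125 falls short of 97119/19 but 4.5⁶ = 8303.765625 reaches it, so n = 6.

6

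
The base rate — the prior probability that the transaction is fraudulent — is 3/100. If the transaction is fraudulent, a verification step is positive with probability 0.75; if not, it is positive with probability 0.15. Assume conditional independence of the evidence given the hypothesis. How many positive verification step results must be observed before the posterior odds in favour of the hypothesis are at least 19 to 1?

4

Prior odds = 0.03/0.97 = 3/97.
Likelihood ratio of a positive = 0.75/0.15 = 5.
Target odds = 19.
Require 5ⁿ ≥ 19 ÷ (3/97) = 1843/3.
5³ = 125 falls short of 1843/3 but 5⁴ = 625 reaches it, so n = 4.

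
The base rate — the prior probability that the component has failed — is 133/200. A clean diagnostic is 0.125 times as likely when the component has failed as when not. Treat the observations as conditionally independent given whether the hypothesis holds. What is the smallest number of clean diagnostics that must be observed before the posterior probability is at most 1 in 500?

Prior odds: 0.665 ÷ 0.335 = 133/67.
Likelihood ratio per clean diagnostic = 0.125.
Target posterior odds = 0.002/0.998 = 1/499.
Need (133/67) × 0.125ⁿ ≤ 1/499, i.e. 0.125ⁿ ≤ 67/66367.
0.125³ = 0.001953125 is still above 67/66367 but 0.125⁴ = 1/4096 is at or below it, so n = 4.

4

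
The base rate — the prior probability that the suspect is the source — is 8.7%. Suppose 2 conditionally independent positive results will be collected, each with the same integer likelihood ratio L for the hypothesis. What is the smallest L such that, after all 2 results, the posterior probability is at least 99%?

Prior odds = 0.087/0.913 = 87/913.
Target odds = 0.99/0.01 = 99.
Need L² ≥ 99 ÷ (87/913) = 30129/29.
32² = 1024 < 30129/29 ≤ 1089 = 33², so L = 33.

33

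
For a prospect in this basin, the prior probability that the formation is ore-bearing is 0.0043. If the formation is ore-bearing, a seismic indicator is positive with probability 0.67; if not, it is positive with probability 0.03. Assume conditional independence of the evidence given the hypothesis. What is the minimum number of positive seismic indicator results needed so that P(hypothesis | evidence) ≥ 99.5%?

4

Prior odds: 0.0043 ÷ 0.9957 = 43/9957.
Likelihood ratio of a positive = 0.67/0.03 = 67/3.
Target posterior odds = 0.995/0.005 = 199.
Need (43/9957) × (67/3)ⁿ ≥ 199, i.e. (67/3)ⁿ ≥ 1981443/43.
(67/3)³ = 300763/27 falls short of 1981443/43 but (67/3)⁴ = 20151121/81 reaches it, so n = 4.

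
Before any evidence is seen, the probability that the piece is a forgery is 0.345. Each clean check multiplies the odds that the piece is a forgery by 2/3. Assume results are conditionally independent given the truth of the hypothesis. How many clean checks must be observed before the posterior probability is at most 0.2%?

14

Prior odds = 0.345/0.655 = 69/131.
Likelihood ratio per clean check = 2/3.
Target odds: 0.002 ÷ 0.998 = 1/499.
Require (2/3)ⁿ ≤ 1/499 ÷ (69/131) = 131/34431.
(2/3)¹³ = 8192/1594323 is still above 131/34431 but (2/3)¹⁴ = 16384/4782969 is at or below it, so n = 14.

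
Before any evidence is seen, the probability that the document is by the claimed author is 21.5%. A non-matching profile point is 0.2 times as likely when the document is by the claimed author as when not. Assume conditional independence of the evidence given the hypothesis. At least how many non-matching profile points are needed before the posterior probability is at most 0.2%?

4

Prior odds: 0.215 ÷ 0.785 = 43/157.
Likelihood ratio per non-matching profile point = 0.2.
Target posterior odds = 0.002/0.998 = 1/499.
Require 0.2ⁿ ≤ 1/499 ÷ (43/157) = 157/21457.
0.2³ = 0.008 is still above 157/21457 but 0.2⁴ = 0.0016 is at or below it, so n = 4.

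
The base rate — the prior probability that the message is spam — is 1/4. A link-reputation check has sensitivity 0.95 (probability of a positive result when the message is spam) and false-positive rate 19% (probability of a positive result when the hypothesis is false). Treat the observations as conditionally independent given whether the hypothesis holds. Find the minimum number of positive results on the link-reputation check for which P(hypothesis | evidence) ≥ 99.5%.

Prior odds = 0.25/0.75 = 1/3.
Likelihood ratio of a positive result = 0.95/0.19 = 5.
Target odds: 0.995 ÷ 0.005 = 199.
Need (1/3) × 5ⁿ ≥ 199, i.e. 5ⁿ ≥ 597.
5³ = 125 falls short of 597 but 5⁴ = 625 reaches it, so n = 4.

4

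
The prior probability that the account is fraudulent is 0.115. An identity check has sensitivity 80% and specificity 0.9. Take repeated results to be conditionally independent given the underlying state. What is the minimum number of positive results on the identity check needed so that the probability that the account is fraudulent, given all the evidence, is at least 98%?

Prior odds: 0.115 ÷ 0.885 = 23/177.
False-positive rate = 1 − 0.9 = 0.1; likelihood ratio of a positive = 0.8/0.1 = 8.
Target odds: 0.98 ÷ 0.02 = 49.
Need (23/177) × 8ⁿ ≥ 49, i.e. 8ⁿ ≥ 8673/23.
8² = 64 falls short of 8673/23 but 8³ = 512 reaches it, so n = 3.

3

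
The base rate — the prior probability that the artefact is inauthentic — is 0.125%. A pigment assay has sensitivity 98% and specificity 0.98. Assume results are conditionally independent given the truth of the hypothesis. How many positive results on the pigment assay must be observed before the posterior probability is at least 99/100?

3

Prior odds: 0.00125 ÷ 0.99875 = 1/799.
False-positive rate = 1 − 0.98 = 0.02; likelihood ratio of a positive = 0.98/0.02 = 49.
Target posterior odds = 0.99/0.01 = 99.
Need (1/799) × 49ⁿ ≥ 99, i.e. 49ⁿ ≥ 79101.
49² = 2401 falls short of 79101 but 49³ = 117649 reaches it, so n = 3.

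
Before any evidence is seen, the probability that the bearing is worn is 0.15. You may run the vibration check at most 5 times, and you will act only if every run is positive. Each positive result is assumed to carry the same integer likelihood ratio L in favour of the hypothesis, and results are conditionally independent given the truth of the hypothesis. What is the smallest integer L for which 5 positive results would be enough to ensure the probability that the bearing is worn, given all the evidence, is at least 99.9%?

Prior odds = 0.15/0.85 = 3/17.
Target odds = 0.999/0.001 = 999.
Need L⁵ ≥ 999 ÷ (3/17) = 5661.
5⁵ = 3125 < 5661 ≤ 7776 = 6⁵, so L = 6.

6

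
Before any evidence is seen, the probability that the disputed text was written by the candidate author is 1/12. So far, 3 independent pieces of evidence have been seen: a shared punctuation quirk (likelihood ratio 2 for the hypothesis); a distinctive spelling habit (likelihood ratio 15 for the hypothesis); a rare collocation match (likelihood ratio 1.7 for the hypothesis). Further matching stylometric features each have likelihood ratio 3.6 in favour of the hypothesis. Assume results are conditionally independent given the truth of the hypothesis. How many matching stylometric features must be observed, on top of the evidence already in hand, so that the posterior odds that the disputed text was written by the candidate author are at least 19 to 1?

Prior odds = (1/12)/(11/12) = 1/11.
Combined Bayes factor of the evidence already in hand = 2 × 15 × 1.7 = 51.
Odds after that evidence = (1/11) × 51 = 51/11.
Target odds = 19.
Need 3.6ⁿ ≥ 19 ÷ (51/11) = 209/51.
3.6¹ = 3.6 falls short of 209/51 but 3.6² = 12.96 reaches it, so n = 2.

2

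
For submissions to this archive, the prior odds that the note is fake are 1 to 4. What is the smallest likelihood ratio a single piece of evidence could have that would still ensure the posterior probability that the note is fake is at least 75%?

12

Prior odds = 0.25.
Target odds = 0.75/0.25 = 3.
Required Bayes factor = 3 ÷ 0.25 = 12.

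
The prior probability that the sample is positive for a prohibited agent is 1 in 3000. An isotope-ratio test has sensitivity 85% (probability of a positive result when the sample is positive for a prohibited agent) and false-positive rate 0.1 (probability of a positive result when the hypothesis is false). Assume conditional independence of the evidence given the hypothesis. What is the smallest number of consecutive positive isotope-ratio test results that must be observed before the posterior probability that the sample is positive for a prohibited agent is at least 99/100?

6

Prior odds: (1/3000) ÷ (2999/3000) = 1/2999.
Likelihood ratio of a positive result = 0.85/0.1 = 8.5.
Target odds: 0.99 ÷ 0.01 = 99.
Need (1/2999) × 8.5ⁿ ≥ 99, i.e. 8.5ⁿ ≥ 296901.
8.5⁵ = 44370.53125 falls short of 296901 but 8.5⁶ = 24137569/64 reaches it, so n = 6.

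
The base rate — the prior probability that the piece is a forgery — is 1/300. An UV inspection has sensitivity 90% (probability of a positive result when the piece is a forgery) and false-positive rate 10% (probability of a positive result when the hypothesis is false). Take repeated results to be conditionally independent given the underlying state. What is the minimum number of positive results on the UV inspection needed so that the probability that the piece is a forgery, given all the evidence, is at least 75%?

Prior odds = (1/300)/(299/300) = 1/299.
Likelihood ratio of a positive result = 0.9/0.1 = 9.
Target odds: 0.75 ÷ 0.25 = 3.
Need (1/299) × 9ⁿ ≥ 3, i.e. 9ⁿ ≥ 897.
9³ = 729 falls short of 897 but 9⁴ = 6561 reaches it, so n = 4.

4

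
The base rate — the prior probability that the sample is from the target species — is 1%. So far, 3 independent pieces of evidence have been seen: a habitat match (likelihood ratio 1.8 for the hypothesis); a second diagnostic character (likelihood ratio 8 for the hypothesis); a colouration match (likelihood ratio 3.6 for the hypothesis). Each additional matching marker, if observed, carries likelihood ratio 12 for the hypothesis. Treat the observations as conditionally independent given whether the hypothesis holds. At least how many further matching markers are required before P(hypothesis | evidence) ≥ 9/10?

2

Prior odds = 0.01/0.99 = 1/99.
Combined Bayes factor of the evidence already in hand = 1.8 × 8 × 3.6 = 51.84.
Odds after that evidence = (1/99) × 51.84 = 144/275.
Target odds = 0.9/0.1 = 9.
Need 12ⁿ ≥ 9 ÷ (144/275) = 17.1875.
12¹ = 12 falls short of 17.1875 but 12² = 144 reaches it, so n = 2.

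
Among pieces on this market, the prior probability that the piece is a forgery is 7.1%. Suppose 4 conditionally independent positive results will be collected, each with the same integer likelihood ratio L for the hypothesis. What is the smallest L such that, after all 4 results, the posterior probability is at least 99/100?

Prior odds = 0.071/0.929 = 71/929.
Target odds = 0.99/0.01 = 99.
Need L⁴ ≥ 99 ÷ (71/929) = 91971/71.
5⁴ = 625 < 91971/71 ≤ 1296 = 6⁴, so L = 6.

6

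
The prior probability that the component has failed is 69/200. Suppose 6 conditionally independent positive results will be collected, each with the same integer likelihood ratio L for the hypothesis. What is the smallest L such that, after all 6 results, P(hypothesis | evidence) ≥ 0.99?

Prior odds = 0.345/0.655 = 69/131.
Target odds = 0.99/0.01 = 99.
Need L⁶ ≥ 99 ÷ (69/131) = 4323/23.
2⁶ = 64 < 4323/23 ≤ 729 = 3⁶, so L = 3.

3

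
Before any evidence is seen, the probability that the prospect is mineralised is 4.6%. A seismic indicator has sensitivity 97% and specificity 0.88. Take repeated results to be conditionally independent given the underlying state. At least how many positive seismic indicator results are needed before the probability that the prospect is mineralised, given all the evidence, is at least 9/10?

3

Prior odds = 0.046/0.954 = 23/477.
False-positive rate = 1 − 0.88 = 0.12; likelihood ratio of a positive = 0.97/0.12 = 97/12.
Target posterior odds = 0.9/0.1 = 9.
Require (97/12)ⁿ ≥ 9 ÷ (23/477) = 4293/23.
(97/12)² = 9409/144 falls short of 4293/23 but (97/12)³ = 912673/1728 reaches it, so n = 3.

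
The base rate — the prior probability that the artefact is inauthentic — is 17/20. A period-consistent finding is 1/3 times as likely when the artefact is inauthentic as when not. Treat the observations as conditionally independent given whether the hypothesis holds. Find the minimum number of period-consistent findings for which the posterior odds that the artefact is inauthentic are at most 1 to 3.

3

Prior odds: 0.85 ÷ 0.15 = 17/3.
Likelihood ratio per period-consistent finding = 1/3.
Target odds = 1/3.
Require (1/3)ⁿ ≤ 1/3 ÷ (17/3) = 1/17.
(1/3)² = 1/9 is still above 1/17 but (1/3)³ = 1/27 is at or below it, so n = 3.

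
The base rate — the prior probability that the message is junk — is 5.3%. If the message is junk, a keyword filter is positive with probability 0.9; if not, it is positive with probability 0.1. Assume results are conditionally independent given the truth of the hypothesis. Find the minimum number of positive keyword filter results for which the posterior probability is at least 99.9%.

Prior odds = 0.053/0.947 = 53/947.
Likelihood ratio of a positive = 0.9/0.1 = 9.
Target odds: 0.999 ÷ 0.001 = 999.
Require 9ⁿ ≥ 999 ÷ (53/947) = 946053/53.
9⁴ = 6561 falls short of 946053/53 but 9⁵ = 59049 reaches it, so n = 5.

5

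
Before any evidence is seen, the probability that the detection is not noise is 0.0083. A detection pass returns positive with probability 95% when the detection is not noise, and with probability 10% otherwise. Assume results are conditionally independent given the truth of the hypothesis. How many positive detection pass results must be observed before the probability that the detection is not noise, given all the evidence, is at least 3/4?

Prior odds: 0.0083 ÷ 0.9917 = 83/9917.
Likelihood ratio of a positive result = 0.95/0.1 = 9.5.
Target posterior odds = 0.75/0.25 = 3.
Need (83/9917) × 9.5ⁿ ≥ 3, i.e. 9.5ⁿ ≥ 29751/83.
9.5² = 90.25 falls short of 29751/83 but 9.5³ = 857.375 reaches it, so n = 3.

3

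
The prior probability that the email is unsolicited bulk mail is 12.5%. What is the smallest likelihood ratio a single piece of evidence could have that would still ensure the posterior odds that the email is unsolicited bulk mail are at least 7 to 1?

49

Prior odds = 0.125/0.875 = 1/7.
Target odds = 7.
Required Bayes factor = 7 ÷ (1/7) = 49.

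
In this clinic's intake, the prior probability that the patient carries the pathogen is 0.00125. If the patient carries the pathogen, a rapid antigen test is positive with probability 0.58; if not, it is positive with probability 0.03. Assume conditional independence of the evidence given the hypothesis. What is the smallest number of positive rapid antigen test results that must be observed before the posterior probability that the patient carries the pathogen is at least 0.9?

3

Prior odds: 0.00125 ÷ 0.99875 = 1/799.
Likelihood ratio of a positive = 0.58/0.03 = 58/3.
Target posterior odds = 0.9/0.1 = 9.
Need (1/799) × (58/3)ⁿ ≥ 9, i.e. (58/3)ⁿ ≥ 7191.
(58/3)² = 3364/9 falls short of 7191 but (58/3)³ = 195112/27 reaches it, so n = 3.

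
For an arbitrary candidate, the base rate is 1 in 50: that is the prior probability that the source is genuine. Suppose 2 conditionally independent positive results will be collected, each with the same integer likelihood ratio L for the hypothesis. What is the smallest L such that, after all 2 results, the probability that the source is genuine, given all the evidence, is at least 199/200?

Prior odds = 0.02/0.98 = 1/49.
Target odds = 0.995/0.005 = 199.
Need L² ≥ 199 ÷ (1/49) = 9751.
98² = 9604 < 9751 ≤ 9801 = 99², so L = 99.

99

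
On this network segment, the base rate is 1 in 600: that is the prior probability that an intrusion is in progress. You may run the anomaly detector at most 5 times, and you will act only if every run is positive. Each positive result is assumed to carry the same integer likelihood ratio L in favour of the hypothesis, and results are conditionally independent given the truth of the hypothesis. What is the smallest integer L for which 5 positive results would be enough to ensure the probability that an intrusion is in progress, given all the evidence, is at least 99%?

10

Prior odds = (1/600)/(599/600) = 1/599.
Target odds = 0.99/0.01 = 99.
Need L⁵ ≥ 99 ÷ (1/599) = 59301.
9⁵ = 59049 < 59301 ≤ 100000 = 10⁵, so L = 10.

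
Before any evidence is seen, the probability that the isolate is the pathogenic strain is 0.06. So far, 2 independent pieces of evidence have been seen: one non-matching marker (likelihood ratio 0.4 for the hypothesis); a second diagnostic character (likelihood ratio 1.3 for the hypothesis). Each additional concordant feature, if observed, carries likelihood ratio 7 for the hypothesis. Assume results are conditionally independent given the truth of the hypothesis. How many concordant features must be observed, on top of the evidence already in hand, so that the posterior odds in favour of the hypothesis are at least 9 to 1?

Prior odds = 0.06/0.94 = 3/47.
Combined Bayes factor of the evidence already in hand = 0.4 × 1.3 = 0.52.
Odds after that evidence = (3/47) × 0.52 = 39/1175.
Target odds = 9.
Need 7ⁿ ≥ 9 ÷ (39/1175) = 3525/13.
7² = 49 falls short of 3525/13 but 7³ = 343 reaches it, so n = 3.

3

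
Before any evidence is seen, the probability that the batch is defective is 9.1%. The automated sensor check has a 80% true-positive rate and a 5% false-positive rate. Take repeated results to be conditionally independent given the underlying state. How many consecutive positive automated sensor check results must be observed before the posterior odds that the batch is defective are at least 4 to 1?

Prior odds: 0.091 ÷ 0.909 = 91/909.
Likelihood ratio of a positive result = 0.8/0.05 = 16.
Target odds = 4.
Need (91/909) × 16ⁿ ≥ 4, i.e. 16ⁿ ≥ 3636/91.
16¹ = 16 falls short of 3636/91 but 16² = 256 reaches it, so n = 2.

2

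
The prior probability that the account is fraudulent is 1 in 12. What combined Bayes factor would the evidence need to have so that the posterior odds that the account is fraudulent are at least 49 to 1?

Prior odds = (1/12)/(11/12) = 1/11.
Target odds = 49.
Required Bayes factor = 49 ÷ (1/11) = 539.

539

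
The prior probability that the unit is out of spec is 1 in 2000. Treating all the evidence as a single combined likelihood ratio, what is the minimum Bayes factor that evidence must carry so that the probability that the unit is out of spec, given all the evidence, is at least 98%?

97951

Prior odds = 0.0005/0.9995 = 1/1999.
Target odds = 0.98/0.02 = 49.
Required Bayes factor = 49 ÷ (1/1999) = 97951.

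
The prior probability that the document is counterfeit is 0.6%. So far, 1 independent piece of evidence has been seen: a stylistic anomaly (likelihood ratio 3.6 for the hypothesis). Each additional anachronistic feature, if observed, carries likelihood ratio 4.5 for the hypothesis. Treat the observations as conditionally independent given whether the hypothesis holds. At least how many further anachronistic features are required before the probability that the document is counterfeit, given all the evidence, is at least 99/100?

Prior odds = 0.006/0.994 = 3/497.
Bayes factor of the evidence already in hand = 3.6.
Odds after that evidence = (3/497) × 3.6 = 54/2485.
Target odds = 0.99/0.01 = 99.
Need 4.5ⁿ ≥ 99 ÷ (54/2485) = 27335/6.
4.5⁵ = 1845.28125 falls short of 27335/6 but 4.5⁶ = 8303.765625 reaches it, so n = 6.

6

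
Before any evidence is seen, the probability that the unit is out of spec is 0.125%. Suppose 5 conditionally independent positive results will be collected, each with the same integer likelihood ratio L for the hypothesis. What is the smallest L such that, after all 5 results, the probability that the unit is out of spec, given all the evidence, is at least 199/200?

Prior odds = 0.00125/0.99875 = 1/799.
Target odds = 0.995/0.005 = 199.
Need L⁵ ≥ 199 ÷ (1/799) = 159001.
10⁵ = 100000 < 159001 ≤ 161051 = 11⁵, so L = 11.

11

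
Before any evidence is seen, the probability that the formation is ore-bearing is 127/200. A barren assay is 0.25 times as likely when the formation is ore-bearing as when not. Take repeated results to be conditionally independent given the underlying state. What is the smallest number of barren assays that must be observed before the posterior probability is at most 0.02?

Prior odds = 0.635/0.365 = 127/73.
Likelihood ratio per barren assay = 0.25.
Target odds: 0.02 ÷ 0.98 = 1/49.
Need (127/73) × 0.25ⁿ ≤ 1/49, i.e. 0.25ⁿ ≤ 73/6223.
0.25³ = 0.015625 is still above 73/6223 but 0.25⁴ = 0.00390625 is at or below it, so n = 4.

4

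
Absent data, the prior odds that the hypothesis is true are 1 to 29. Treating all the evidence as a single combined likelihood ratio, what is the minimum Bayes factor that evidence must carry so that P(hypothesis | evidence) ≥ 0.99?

2871

Prior odds = 1/29.
Target odds = 0.99/0.01 = 99.
Required Bayes factor = 99 ÷ (1/29) = 2871.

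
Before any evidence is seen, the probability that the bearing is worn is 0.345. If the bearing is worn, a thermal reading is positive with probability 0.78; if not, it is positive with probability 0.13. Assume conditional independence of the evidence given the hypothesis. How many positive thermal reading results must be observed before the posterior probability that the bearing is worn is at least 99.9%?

Prior odds = 0.345/0.655 = 69/131.
Likelihood ratio of a positive = 0.78/0.13 = 6.
Target odds: 0.999 ÷ 0.001 = 999.
Require 6ⁿ ≥ 999 ÷ (69/131) = 43623/23.
6⁴ = 1296 falls short of 43623/23 but 6⁵ = 7776 reaches it, so n = 5.

5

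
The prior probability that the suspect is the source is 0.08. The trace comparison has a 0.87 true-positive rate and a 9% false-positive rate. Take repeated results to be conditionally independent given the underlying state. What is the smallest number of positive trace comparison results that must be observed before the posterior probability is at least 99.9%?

Prior odds = 0.08/0.92 = 2/23.
Likelihood ratio of a positive result = 0.87/0.09 = 29/3.
Target odds: 0.999 ÷ 0.001 = 999.
Need (2/23) × (29/3)ⁿ ≥ 999, i.e. (29/3)ⁿ ≥ 11488.5.
(29/3)⁴ = 707281/81 falls short of 11488.5 but (29/3)⁵ = 20511149/243 reaches it, so n = 5.

5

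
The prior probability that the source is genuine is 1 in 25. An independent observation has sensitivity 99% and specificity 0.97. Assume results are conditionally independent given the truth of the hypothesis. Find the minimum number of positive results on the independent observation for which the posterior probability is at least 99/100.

3

Prior odds: 0.04 ÷ 0.96 = 1/24.
False-positive rate = 1 − 0.97 = 0.03; likelihood ratio of a positive = 0.99/0.03 = 33.
Target odds: 0.99 ÷ 0.01 = 99.
Need (1/24) × 33ⁿ ≥ 99, i.e. 33ⁿ ≥ 2376.
33² = 1089 falls short of 2376 but 33³ = 35937 reaches it, so n = 3.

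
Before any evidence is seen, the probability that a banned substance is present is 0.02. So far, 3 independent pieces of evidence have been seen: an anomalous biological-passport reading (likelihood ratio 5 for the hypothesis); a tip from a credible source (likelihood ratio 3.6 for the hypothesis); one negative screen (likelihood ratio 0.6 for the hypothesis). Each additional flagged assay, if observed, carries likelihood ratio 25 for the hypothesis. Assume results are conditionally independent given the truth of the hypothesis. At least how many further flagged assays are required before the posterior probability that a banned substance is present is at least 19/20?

2

Prior odds = 0.02/0.98 = 1/49.
Combined Bayes factor of the evidence already in hand = 5 × 3.6 × 0.6 = 10.8.
Odds after that evidence = (1/49) × 10.8 = 54/245.
Target odds = 0.95/0.05 = 19.
Need 25ⁿ ≥ 19 ÷ (54/245) = 4655/54.
25¹ = 25 falls short of 4655/54 but 25² = 625 reaches it, so n = 2.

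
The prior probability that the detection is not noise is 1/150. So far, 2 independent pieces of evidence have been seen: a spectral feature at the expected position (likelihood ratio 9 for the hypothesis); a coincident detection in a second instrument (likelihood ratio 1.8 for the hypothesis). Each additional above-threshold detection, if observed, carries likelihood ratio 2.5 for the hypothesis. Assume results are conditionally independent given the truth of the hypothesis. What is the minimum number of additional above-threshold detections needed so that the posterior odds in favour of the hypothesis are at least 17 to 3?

5

Prior odds = (1/150)/(149/150) = 1/149.
Combined Bayes factor of the evidence already in hand = 9 × 1.8 = 16.2.
Odds after that evidence = (1/149) × 16.2 = 81/745.
Target odds = 17/3.
Need 2.5ⁿ ≥ 17/3 ÷ (81/745) = 12665/243.
2.5⁴ = 39.0625 falls short of 12665/243 but 2.5⁵ = 97.65625 reaches it, so n = 5.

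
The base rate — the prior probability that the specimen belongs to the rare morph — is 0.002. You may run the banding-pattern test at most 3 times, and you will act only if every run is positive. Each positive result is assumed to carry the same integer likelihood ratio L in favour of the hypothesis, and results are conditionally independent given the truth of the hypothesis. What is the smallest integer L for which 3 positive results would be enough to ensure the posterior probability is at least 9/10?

Prior odds = 0.002/0.998 = 1/499.
Target odds = 0.9/0.1 = 9.
Need L³ ≥ 9 ÷ (1/499) = 4491.
16³ = 4096 < 4491 ≤ 4913 = 17³, so L = 17.

17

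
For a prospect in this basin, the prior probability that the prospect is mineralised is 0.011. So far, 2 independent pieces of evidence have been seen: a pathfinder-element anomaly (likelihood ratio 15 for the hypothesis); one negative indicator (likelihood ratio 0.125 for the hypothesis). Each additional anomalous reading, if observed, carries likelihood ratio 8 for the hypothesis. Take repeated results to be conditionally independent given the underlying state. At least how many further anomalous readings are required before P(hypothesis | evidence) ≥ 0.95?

Prior odds = 0.011/0.989 = 11/989.
Combined Bayes factor of the evidence already in hand = 15 × 0.125 = 1.875.
Odds after that evidence = (11/989) × 1.875 = 165/7912.
Target odds = 0.95/0.05 = 19.
Need 8ⁿ ≥ 19 ÷ (165/7912) = 150328/165.
8³ = 512 falls short of 150328/165 but 8⁴ = 4096 reaches it, so n = 4.

4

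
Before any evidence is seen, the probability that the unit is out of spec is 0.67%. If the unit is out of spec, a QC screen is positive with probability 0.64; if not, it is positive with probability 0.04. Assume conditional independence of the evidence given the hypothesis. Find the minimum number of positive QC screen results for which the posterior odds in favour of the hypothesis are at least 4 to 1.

3

Prior odds: 0.0067 ÷ 0.9933 = 67/9933.
Likelihood ratio of a positive = 0.64/0.04 = 16.
Target odds = 4.
Need (67/9933) × 16ⁿ ≥ 4, i.e. 16ⁿ ≥ 39732/67.
16² = 256 falls short of 39732/67 but 16³ = 4096 reaches it, so n = 3.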